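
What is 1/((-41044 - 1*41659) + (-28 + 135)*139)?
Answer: -1/67830 ≈ -1.4743e-5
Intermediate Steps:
1/((-41044 - 1*41659) + (-28 + 135)*139) = 1/((-41044 - 41659) + 107*139) = 1/(-82703 + 14873) = 1/(-67830) = -1/67830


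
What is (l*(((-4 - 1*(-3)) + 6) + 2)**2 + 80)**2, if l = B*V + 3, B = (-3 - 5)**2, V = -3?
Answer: 84290761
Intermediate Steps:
B = 64 (B = (-8)**2 = 64)
l = -189 (l = 64*(-3) + 3 = -192 + 3 = -189)
(l*(((-4 - 1*(-3)) + 6) + 2)**2 + 80)**2 = (-189*(((-4 - 1*(-3)) + 6) + 2)**2 + 80)**2 = (-189*(((-4 + 3) + 6) + 2)**2 + 80)**2 = (-189*((-1 + 6) + 2)**2 + 80)**2 = (-189*(5 + 2)**2 + 80)**2 = (-189*7**2 + 80)**2 = (-189*49 + 80)**2 = (-9261 + 80)**2 = (-9181)**2 = 84290761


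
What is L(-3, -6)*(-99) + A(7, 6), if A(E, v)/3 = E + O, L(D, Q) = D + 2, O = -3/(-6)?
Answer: 243/2 ≈ 121.50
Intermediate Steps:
O = 1/2 (O = -3*(-1/6) = 1/2 ≈ 0.50000)
L(D, Q) = 2 + D
A(E, v) = 3/2 + 3*E (A(E, v) = 3*(E + 1/2) = 3*(1/2 + E) = 3/2 + 3*E)
L(-3, -6)*(-99) + A(7, 6) = (2 - 3)*(-99) + (3/2 + 3*7) = -1*(-99) + (3/2 + 21) = 99 + 45/2 = 243/2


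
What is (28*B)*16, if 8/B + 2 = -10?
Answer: -896/3 ≈ -298.67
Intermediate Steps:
B = -⅔ (B = 8/(-2 - 10) = 8/(-12) = 8*(-1/12) = -⅔ ≈ -0.66667)
(28*B)*16 = (28*(-⅔))*16 = -56/3*16 = -896/3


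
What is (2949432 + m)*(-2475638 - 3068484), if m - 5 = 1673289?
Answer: -25628956916572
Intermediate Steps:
m = 1673294 (m = 5 + 1673289 = 1673294)
(2949432 + m)*(-2475638 - 3068484) = (2949432 + 1673294)*(-2475638 - 3068484) = 4622726*(-5544122) = -25628956916572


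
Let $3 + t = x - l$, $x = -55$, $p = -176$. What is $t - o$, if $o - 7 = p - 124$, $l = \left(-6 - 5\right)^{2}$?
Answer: $114$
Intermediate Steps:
$l = 121$ ($l = \left(-11\right)^{2} = 121$)
$o = -293$ ($o = 7 - 300 = -293$)
$t = -179$ ($t = -3 - 176 = -179$)
$t - o = -179 - -293 = -179 + 293 = 114$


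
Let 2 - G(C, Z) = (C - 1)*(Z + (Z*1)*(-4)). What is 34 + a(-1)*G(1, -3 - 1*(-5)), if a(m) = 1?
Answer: 36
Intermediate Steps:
G(C, Z) = 2 + 3*Z*(-1 + C) (G(C, Z) = 2 - (C - 1)*(Z + (Z*1)*(-4)) = 2 - (-1 + C)*(Z + Z*(-4)) = 2 - (-1 + C)*(Z - 4*Z) = 2 - (-1 + C)*(-3*Z) = 2 - (-3)*Z*(-1 + C) = 2 + 3*Z*(-1 + C))
34 + a(-1)*G(1, -3 - 1*(-5)) = 34 + 1*(2 - 3*(-3 - 1*(-5)) + 3*1*(-3 - 1*(-5))) = 34 + 1*(2 - 3*(-3 + 5) + 3*1*(-3 + 5)) = 34 + 1*(2 - 3*2 + 3*1*2) = 34 + 1*(2 - 6 + 6) = 34 + 1*2 = 34 + 2 = 36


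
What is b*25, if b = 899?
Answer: 22475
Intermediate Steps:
b*25 = 899*25 = 22475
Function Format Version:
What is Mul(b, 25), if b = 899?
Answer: 22475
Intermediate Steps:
Mul(b, 25) = Mul(899, 25) = 22475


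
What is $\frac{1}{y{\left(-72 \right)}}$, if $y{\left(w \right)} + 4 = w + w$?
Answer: $- \frac{1}{148} \approx -0.0067568$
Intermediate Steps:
$y{\left(w \right)} = -4 + 2 w$ ($y{\left(w \right)} = -4 + \left(w + w\right) = -4 + 2 w$)
$\frac{1}{y{\left(-72 \right)}} = \frac{1}{-4 + 2 \left(-72\right)} = \frac{1}{-4 - 144} = \frac{1}{-148} = - \frac{1}{148}$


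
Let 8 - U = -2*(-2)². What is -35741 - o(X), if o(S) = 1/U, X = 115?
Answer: -571857/16 ≈ -35741.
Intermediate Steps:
U = 16 (U = 8 - (-2)*(-2)² = 8 - (-2)*4 = 8 - 1*(-8) = 8 + 8 = 16)
o(S) = 1/16
-35741 - o(X) = -35741 - 1*1/16 = -35741 - 1/16 = -571857/16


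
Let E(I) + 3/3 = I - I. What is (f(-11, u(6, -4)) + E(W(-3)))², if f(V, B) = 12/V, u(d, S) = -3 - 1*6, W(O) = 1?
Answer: 529/121 ≈ 4.3719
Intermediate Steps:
u(d, S) = -9 (u(d, S) = -3 - 6 = -9)
E(I) = -1 (E(I) = -1 + (I - I) = -1 + 0 = -1)
(f(-11, u(6, -4)) + E(W(-3)))² = (12/(-11) - 1)² = (12*(-1/11) - 1)² = (-12/11 - 1)² = (-23/11)² = 529/121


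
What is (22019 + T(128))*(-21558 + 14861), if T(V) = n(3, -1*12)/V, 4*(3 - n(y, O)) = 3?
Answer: -75500216689/512 ≈ -1.4746e+8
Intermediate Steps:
n(y, O) = 9/4 (n(y, O) = 3 - 1/4*3 = 3 - 3/4 = 9/4)
T(V) = 9/(4*V)
(22019 + T(128))*(-21558 + 14861) = (22019 + (9/4)/128)*(-21558 + 14861) = (22019 + (9/4)*(1/128))*(-6697) = (22019 + 9/512)*(-6697) = (11273737/512)*(-6697) = -75500216689/512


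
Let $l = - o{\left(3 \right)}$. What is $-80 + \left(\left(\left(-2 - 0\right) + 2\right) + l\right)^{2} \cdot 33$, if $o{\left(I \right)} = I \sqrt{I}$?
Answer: $811$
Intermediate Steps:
$o{\left(I \right)} = I^{\frac{3}{2}}$
$l = - 3 \sqrt{3}$ ($l = - 3^{\frac{3}{2}} = - 3 \sqrt{3} \approx -5.1962$)
$-80 + \left(\left(\left(-2 - 0\right) + 2\right) + l\right)^{2} \cdot 33 = -80 + \left(\left(\left(-2 - 0\right) + 2\right) - 3 \sqrt{3}\right)^{2} \cdot 33 = -80 + \left(\left(\left(-2 + 0\right) + 2\right) - 3 \sqrt{3}\right)^{2} \cdot 33 = -80 + \left(\left(-2 + 2\right) - 3 \sqrt{3}\right)^{2} \cdot 33 = -80 + \left(0 - 3 \sqrt{3}\right)^{2} \cdot 33 = -80 + \left(- 3 \sqrt{3}\right)^{2} \cdot 33 = -80 + 27 \cdot 33 = -80 + 891 = 811$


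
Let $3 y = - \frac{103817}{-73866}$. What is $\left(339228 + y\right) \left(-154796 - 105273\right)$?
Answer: $- \frac{19549997934021109}{221598} \approx -8.8223 \cdot 10^{10}$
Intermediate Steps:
$y = \frac{103817}{221598}$ ($y = \frac{\left(-103817\right) \frac{1}{-73866}}{3} = \frac{\left(-103817\right) \left(- \frac{1}{73866}\right)}{3} = \frac{1}{3} \cdot \frac{103817}{73866} = \frac{103817}{221598} \approx 0.46849$)
$\left(339228 + y\right) \left(-154796 - 105273\right) = \left(339228 + \frac{103817}{221598}\right) \left(-154796 - 105273\right) = \frac{75172350161}{221598} \left(-260069\right) = - \frac{19549997934021109}{221598}$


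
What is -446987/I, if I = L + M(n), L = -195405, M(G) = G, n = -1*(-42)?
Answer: 1009/441 ≈ 2.2880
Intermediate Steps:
n = 42
I = -195363 (I = -195405 + 42 = -195363)
-446987/I = -446987/(-195363) = -446987*(-1/195363) = 1009/441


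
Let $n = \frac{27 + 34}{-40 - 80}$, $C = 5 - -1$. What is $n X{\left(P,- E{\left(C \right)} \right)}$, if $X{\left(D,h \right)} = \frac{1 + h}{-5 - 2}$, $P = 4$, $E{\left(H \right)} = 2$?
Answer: $- \frac{61}{840} \approx -0.072619$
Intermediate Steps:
$C = 6$ ($C = 5 + 1 = 6$)
$X{\left(D,h \right)} = - \frac{1}{7} - \frac{h}{7}$ ($X{\left(D,h \right)} = \frac{1 + h}{-7} = \left(1 + h\right) \left(- \frac{1}{7}\right) = - \frac{1}{7} - \frac{h}{7}$)
$n = - \frac{61}{120}$ ($n = \frac{61}{-120} = 61 \left(- \frac{1}{120}\right) = - \frac{61}{120} \approx -0.50833$)
$n X{\left(P,- E{\left(C \right)} \right)} = - \frac{61 \left(- \frac{1}{7} - \frac{\left(-1\right) 2}{7}\right)}{120} = - \frac{61 \left(- \frac{1}{7} - - \frac{2}{7}\right)}{120} = - \frac{61 \left(- \frac{1}{7} + \frac{2}{7}\right)}{120} = \left(- \frac{61}{120}\right) \frac{1}{7} = - \frac{61}{840}$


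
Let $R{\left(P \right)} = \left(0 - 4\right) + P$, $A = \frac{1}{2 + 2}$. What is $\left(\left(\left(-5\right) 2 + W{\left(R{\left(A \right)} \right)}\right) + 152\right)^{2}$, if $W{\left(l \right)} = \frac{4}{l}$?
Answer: $\frac{4468996}{225} \approx 19862.0$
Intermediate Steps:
$A = \frac{1}{4} \approx 0.25$
$R{\left(P \right)} = -4 + P$
$\left(\left(\left(-5\right) 2 + W{\left(R{\left(A \right)} \right)}\right) + 152\right)^{2} = \left(\left(\left(-5\right) 2 + \frac{4}{-4 + \frac{1}{4}}\right) + 152\right)^{2} = \left(\left(-10 + \frac{4}{- \frac{15}{4}}\right) + 152\right)^{2} = \left(\left(-10 + 4 \left(- \frac{4}{15}\right)\right) + 152\right)^{2} = \left(\left(-10 - \frac{16}{15}\right) + 152\right)^{2} = \left(- \frac{166}{15} + 152\right)^{2} = \left(\frac{2114}{15}\right)^{2} = \frac{4468996}{225}$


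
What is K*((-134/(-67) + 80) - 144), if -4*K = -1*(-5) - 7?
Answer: -31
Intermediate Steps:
K = ½ (K = -(-1*(-5) - 7)/4 = -(5 - 7)/4 = -¼*(-2) = ½ ≈ 0.50000)
K*((-134/(-67) + 80) - 144) = ((-134/(-67) + 80) - 144)/2 = ((-134*(-1/67) + 80) - 144)/2 = ((2 + 80) - 144)/2 = (82 - 144)/2 = (½)*(-62) = -31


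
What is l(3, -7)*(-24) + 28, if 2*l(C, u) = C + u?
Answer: 76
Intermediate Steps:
l(C, u) = C/2 + u/2 (l(C, u) = (C + u)/2 = C/2 + u/2)
l(3, -7)*(-24) + 28 = ((1/2)*3 + (1/2)*(-7))*(-24) + 28 = (3/2 - 7/2)*(-24) + 28 = -2*(-24) + 28 = 48 + 28 = 76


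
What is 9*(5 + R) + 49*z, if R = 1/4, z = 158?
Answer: 31157/4 ≈ 7789.3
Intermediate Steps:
R = ¼ ≈ 0.25000
9*(5 + R) + 49*z = 9*(5 + ¼) + 49*158 = 9*(21/4) + 7742 = 189/4 + 7742 = 31157/4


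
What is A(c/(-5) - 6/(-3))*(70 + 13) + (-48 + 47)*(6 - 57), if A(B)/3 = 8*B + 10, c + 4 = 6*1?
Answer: 28641/5 ≈ 5728.2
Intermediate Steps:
c = 2 (c = -4 + 6*1 = -4 + 6 = 2)
A(B) = 30 + 24*B (A(B) = 3*(8*B + 10) = 3*(10 + 8*B) = 30 + 24*B)
A(c/(-5) - 6/(-3))*(70 + 13) + (-48 + 47)*(6 - 57) = (30 + 24*(2/(-5) - 6/(-3)))*(70 + 13) + (-48 + 47)*(6 - 57) = (30 + 24*(2*(-⅕) - 6*(-⅓)))*83 - 1*(-51) = (30 + 24*(-⅖ + 2))*83 + 51 = (30 + 24*(8/5))*83 + 51 = (30 + 192/5)*83 + 51 = (342/5)*83 + 51 = 28386/5 + 51 = 28641/5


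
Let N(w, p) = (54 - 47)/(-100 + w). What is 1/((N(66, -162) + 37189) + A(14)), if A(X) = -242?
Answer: 34/1256191 ≈ 2.7066e-5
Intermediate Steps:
N(w, p) = 7/(-100 + w)
1/((N(66, -162) + 37189) + A(14)) = 1/((7/(-100 + 66) + 37189) - 242) = 1/((7/(-34) + 37189) - 242) = 1/((7*(-1/34) + 37189) - 242) = 1/((-7/34 + 37189) - 242) = 1/(1264419/34 - 242) = 1/(1256191/34) = 34/1256191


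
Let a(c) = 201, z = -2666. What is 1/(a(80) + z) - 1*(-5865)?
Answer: 14457224/2465 ≈ 5865.0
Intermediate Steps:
1/(a(80) + z) - 1*(-5865) = 1/(201 - 2666) - 1*(-5865) = 1/(-2465) + 5865 = -1/2465 + 5865 = 14457224/2465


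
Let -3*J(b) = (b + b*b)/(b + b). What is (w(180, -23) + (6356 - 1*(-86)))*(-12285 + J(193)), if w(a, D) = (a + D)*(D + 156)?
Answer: -1009639496/3 ≈ -3.3655e+8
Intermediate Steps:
w(a, D) = (156 + D)*(D + a) (w(a, D) = (D + a)*(156 + D) = (156 + D)*(D + a))
J(b) = -(b + b²)/(6*b) (J(b) = -(b + b*b)/(3*(b + b)) = -(b + b²)/(3*(2*b)) = -(b + b²)*1/(2*b)/3 = -(b + b²)/(6*b))
(w(180, -23) + (6356 - 1*(-86)))*(-12285 + J(193)) = (((-23)² + 156*(-23) + 156*180 - 23*180) + (6356 - 1*(-86)))*(-12285 + (-⅙ - ⅙*193)) = ((529 - 3588 + 28080 - 4140) + (6356 + 86))*(-12285 + (-⅙ - 193/6)) = (20881 + 6442)*(-12285 - 97/3) = 27323*(-36952/3) = -1009639496/3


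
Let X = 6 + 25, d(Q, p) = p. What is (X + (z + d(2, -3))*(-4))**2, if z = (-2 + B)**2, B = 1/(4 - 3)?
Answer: 1521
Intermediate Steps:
B = 1 (B = 1/1 = 1)
z = 1 (z = (-2 + 1)**2 = (-1)**2 = 1)
X = 31
(X + (z + d(2, -3))*(-4))**2 = (31 + (1 - 3)*(-4))**2 = (31 - 2*(-4))**2 = (31 + 8)**2 = 39**2 = 1521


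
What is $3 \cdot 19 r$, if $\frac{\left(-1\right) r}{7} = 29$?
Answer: $-11571$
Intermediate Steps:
$r = -203$ ($r = \left(-7\right) 29 = -203$)
$3 \cdot 19 r = 3 \cdot 19 \left(-203\right) = 57 \left(-203\right) = -11571$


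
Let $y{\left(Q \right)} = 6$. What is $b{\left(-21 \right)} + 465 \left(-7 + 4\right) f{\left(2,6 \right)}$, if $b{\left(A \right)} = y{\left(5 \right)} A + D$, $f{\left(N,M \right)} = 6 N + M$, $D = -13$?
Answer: $-25249$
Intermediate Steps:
$f{\left(N,M \right)} = M + 6 N$
$b{\left(A \right)} = -13 + 6 A$ ($b{\left(A \right)} = 6 A - 13 = -13 + 6 A$)
$b{\left(-21 \right)} + 465 \left(-7 + 4\right) f{\left(2,6 \right)} = \left(-13 + 6 \left(-21\right)\right) + 465 \left(-7 + 4\right) \left(6 + 6 \cdot 2\right) = \left(-13 - 126\right) + 465 \left(- 3 \left(6 + 12\right)\right) = -139 + 465 \left(\left(-3\right) 18\right) = -139 + 465 \left(-54\right) = -139 - 25110 = -25249$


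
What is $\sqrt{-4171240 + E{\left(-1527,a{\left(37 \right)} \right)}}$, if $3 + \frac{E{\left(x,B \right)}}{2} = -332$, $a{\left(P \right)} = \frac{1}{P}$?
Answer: $i \sqrt{4171910} \approx 2042.5 i$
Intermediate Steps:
$E{\left(x,B \right)} = -670$ ($E{\left(x,B \right)} = -6 + 2 \left(-332\right) = -6 - 664 = -670$)
$\sqrt{-4171240 + E{\left(-1527,a{\left(37 \right)} \right)}} = \sqrt{-4171240 - 670} = \sqrt{-4171910} = i \sqrt{4171910}$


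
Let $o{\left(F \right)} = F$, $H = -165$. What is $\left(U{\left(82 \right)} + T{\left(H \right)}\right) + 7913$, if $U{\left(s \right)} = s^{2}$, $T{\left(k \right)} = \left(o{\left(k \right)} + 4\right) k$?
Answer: $41202$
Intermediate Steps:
$T{\left(k \right)} = k \left(4 + k\right)$ ($T{\left(k \right)} = \left(k + 4\right) k = \left(4 + k\right) k = k \left(4 + k\right)$)
$\left(U{\left(82 \right)} + T{\left(H \right)}\right) + 7913 = \left(82^{2} - 165 \left(4 - 165\right)\right) + 7913 = \left(6724 - -26565\right) + 7913 = \left(6724 + 26565\right) + 7913 = 33289 + 7913 = 41202$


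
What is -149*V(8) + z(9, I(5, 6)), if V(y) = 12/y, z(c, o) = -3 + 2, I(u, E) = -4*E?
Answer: -449/2 ≈ -224.50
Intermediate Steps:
z(c, o) = -1
-149*V(8) + z(9, I(5, 6)) = -1788/8 - 1 = -149*3/2 - 1 = -447/2 - 1 = -449/2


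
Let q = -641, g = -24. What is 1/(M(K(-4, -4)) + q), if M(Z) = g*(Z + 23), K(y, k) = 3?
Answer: -1/1265 ≈ -0.00079051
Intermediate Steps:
M(Z) = -552 - 24*Z (M(Z) = -24*(Z + 23) = -24*(23 + Z) = -552 - 24*Z)
1/(M(K(-4, -4)) + q) = 1/((-552 - 24*3) - 641) = 1/((-552 - 72) - 641) = 1/(-624 - 641) = 1/(-1265) = -1/1265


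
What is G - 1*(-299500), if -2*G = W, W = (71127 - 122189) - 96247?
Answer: 746309/2 ≈ 3.7315e+5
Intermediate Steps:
W = -147309 (W = -51062 - 96247 = -147309)
G = 147309/2 (G = -½*(-147309) = 147309/2 ≈ 73655.)
G - 1*(-299500) = 147309/2 - 1*(-299500) = 147309/2 + 299500 = 746309/2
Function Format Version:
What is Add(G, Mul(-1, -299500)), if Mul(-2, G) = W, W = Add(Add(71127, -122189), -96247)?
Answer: Rational(746309, 2) ≈ 3.7315e+5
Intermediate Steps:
W = -147309 (W = Add(-51062, -96247) = -147309)
G = Rational(147309, 2) (G = Mul(Rational(-1, 2), -147309) = Rational(147309, 2) ≈ 73655.)
Add(G, Mul(-1, -299500)) = Add(Rational(147309, 2), Mul(-1, -299500)) = Add(Rational(147309, 2), 299500) = Rational(746309, 2)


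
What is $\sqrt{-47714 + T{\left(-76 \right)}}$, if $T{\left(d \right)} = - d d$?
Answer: $i \sqrt{53490} \approx 231.28 i$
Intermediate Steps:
$T{\left(d \right)} = - d^{2}$
$\sqrt{-47714 + T{\left(-76 \right)}} = \sqrt{-47714 - \left(-76\right)^{2}} = \sqrt{-47714 - 5776} = \sqrt{-53490} = i \sqrt{53490}$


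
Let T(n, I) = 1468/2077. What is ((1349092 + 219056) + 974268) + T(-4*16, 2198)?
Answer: 5280599500/2077 ≈ 2.5424e+6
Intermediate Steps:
T(n, I) = 1468/2077 (T(n, I) = 1468*(1/2077) = 1468/2077)
((1349092 + 219056) + 974268) + T(-4*16, 2198) = ((1349092 + 219056) + 974268) + 1468/2077 = (1568148 + 974268) + 1468/2077 = 2542416 + 1468/2077 = 5280599500/2077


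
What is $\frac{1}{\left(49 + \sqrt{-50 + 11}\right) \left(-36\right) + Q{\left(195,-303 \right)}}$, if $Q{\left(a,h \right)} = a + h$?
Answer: $\frac{i}{36 \left(\sqrt{39} - 52 i\right)} \approx -0.00052659 + 6.3242 \cdot 10^{-5} i$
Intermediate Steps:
$\frac{1}{\left(49 + \sqrt{-50 + 11}\right) \left(-36\right) + Q{\left(195,-303 \right)}} = \frac{1}{\left(49 + \sqrt{-50 + 11}\right) \left(-36\right) + \left(195 - 303\right)} = \frac{1}{\left(49 + \sqrt{-39}\right) \left(-36\right) - 108} = \frac{1}{\left(49 + i \sqrt{39}\right) \left(-36\right) - 108} = \frac{1}{\left(-1764 - 36 i \sqrt{39}\right) - 108} = \frac{1}{-1872 - 36 i \sqrt{39}}$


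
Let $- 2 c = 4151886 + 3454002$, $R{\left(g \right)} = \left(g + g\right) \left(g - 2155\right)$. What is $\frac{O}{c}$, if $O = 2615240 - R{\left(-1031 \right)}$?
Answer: $\frac{988573}{950736} \approx 1.0398$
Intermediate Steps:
$R{\left(g \right)} = 2 g \left(-2155 + g\right)$
$O = -3954292$ ($O = 2615240 - 2 \left(-1031\right) \left(-2155 - 1031\right) = 2615240 - 2 \left(-1031\right) \left(-3186\right) = 2615240 - 6569532 = -3954292$)
$c = -3802944$ ($c = - \frac{4151886 + 3454002}{2} = \left(- \frac{1}{2}\right) 7605888 = -3802944$)
$\frac{O}{c} = - \frac{3954292}{-3802944} = \left(-3954292\right) \left(- \frac{1}{3802944}\right) = \frac{988573}{950736}$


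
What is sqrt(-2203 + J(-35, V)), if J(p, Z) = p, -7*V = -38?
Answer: I*sqrt(2238) ≈ 47.307*I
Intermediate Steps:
V = 38/7 (V = -1/7*(-38) = 38/7 ≈ 5.4286)
sqrt(-2203 + J(-35, V)) = sqrt(-2203 - 35) = sqrt(-2238) = I*sqrt(2238)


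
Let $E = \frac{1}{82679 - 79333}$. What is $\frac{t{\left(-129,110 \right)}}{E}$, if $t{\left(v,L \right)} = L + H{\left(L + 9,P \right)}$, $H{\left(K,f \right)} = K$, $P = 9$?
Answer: $766234$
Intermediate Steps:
$t{\left(v,L \right)} = 9 + 2 L$ ($t{\left(v,L \right)} = L + \left(L + 9\right) = L + \left(9 + L\right) = 9 + 2 L$)
$E = \frac{1}{3346} \approx 0.00029886$
$\frac{t{\left(-129,110 \right)}}{E} = \left(9 + 2 \cdot 110\right) \frac{1}{\frac{1}{3346}} = \left(9 + 220\right) 3346 = 229 \cdot 3346 = 766234$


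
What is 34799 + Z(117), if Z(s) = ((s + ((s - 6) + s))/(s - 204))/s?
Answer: 118072892/3393 ≈ 34799.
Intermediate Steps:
Z(s) = (-6 + 3*s)/(s*(-204 + s)) (Z(s) = ((s + ((-6 + s) + s))/(-204 + s))/s = ((s + (-6 + 2*s))/(-204 + s))/s = ((-6 + 3*s)/(-204 + s))/s = (-6 + 3*s)/(s*(-204 + s)))
34799 + Z(117) = 34799 + 3*(-2 + 117)/(117*(-204 + 117)) = 34799 + 3*(1/117)*115/(-87) = 34799 + 3*(1/117)*(-1/87)*115 = 34799 - 115/3393 = 118072892/3393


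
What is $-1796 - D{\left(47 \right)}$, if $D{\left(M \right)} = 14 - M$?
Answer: $-1763$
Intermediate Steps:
$-1796 - D{\left(47 \right)} = -1796 - \left(14 - 47\right) = -1796 - -33 = -1796 + 33 = -1763$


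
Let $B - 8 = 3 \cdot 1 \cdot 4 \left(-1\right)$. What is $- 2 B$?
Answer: $8$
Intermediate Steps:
$B = -4$ ($B = 8 + 3 \cdot 1 \cdot 4 \left(-1\right) = 8 + 3 \cdot 4 \left(-1\right) = 8 + 12 \left(-1\right) = 8 - 12 = -4$)
$- 2 B = \left(-2\right) \left(-4\right) = 8$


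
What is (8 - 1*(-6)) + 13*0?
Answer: 14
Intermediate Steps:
(8 - 1*(-6)) + 13*0 = (8 + 6) + 0 = 14 + 0 = 14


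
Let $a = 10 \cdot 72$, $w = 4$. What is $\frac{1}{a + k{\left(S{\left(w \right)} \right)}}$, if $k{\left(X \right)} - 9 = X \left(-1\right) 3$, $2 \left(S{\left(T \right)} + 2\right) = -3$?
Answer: $\frac{2}{1479} \approx 0.0013523$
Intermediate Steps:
$S{\left(T \right)} = - \frac{7}{2}$ ($S{\left(T \right)} = -2 + \frac{1}{2} \left(-3\right) = -2 - \frac{3}{2} = - \frac{7}{2}$)
$k{\left(X \right)} = 9 - 3 X$ ($k{\left(X \right)} = 9 + X \left(-1\right) 3 = 9 + - X 3 = 9 - 3 X$)
$a = 720$
$\frac{1}{a + k{\left(S{\left(w \right)} \right)}} = \frac{1}{720 + \left(9 - - \frac{21}{2}\right)} = \frac{1}{720 + \left(9 + \frac{21}{2}\right)} = \frac{1}{720 + \frac{39}{2}} = \frac{1}{\frac{1479}{2}} = \frac{2}{1479}$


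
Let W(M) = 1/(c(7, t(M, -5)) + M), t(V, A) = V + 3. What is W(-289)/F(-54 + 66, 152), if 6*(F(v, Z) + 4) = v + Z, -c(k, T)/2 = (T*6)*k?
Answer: 3/1661450 ≈ 1.8057e-6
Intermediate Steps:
t(V, A) = 3 + V
c(k, T) = -12*T*k (c(k, T) = -2*T*6*k = -2*6*T*k = -12*T*k)
W(M) = 1/(-252 - 83*M) (W(M) = 1/(-12*(3 + M)*7 + M) = 1/((-252 - 84*M) + M) = 1/(-252 - 83*M))
F(v, Z) = -4 + Z/6 + v/6 (F(v, Z) = -4 + (v + Z)/6 = -4 + (Z + v)/6 = -4 + (Z/6 + v/6) = -4 + Z/6 + v/6)
W(-289)/F(-54 + 66, 152) = 1/((-252 - 83*(-289))*(-4 + (⅙)*152 + (-54 + 66)/6)) = 1/((-252 + 23987)*(-4 + 76/3 + (⅙)*12)) = 1/(23735*(-4 + 76/3 + 2)) = 1/(23735*(70/3)) = (1/23735)*(3/70) = 3/1661450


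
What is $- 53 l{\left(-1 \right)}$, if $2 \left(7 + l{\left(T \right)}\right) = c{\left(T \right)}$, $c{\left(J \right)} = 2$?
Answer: $318$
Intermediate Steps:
$l{\left(T \right)} = -6$ ($l{\left(T \right)} = -7 + \frac{1}{2} \cdot 2 = -7 + 1 = -6$)
$- 53 l{\left(-1 \right)} = \left(-53\right) \left(-6\right) = 318$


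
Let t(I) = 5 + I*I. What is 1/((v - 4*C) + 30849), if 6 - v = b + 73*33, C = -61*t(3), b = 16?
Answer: 1/31846 ≈ 3.1401e-5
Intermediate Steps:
t(I) = 5 + I²
C = -854 (C = -61*(5 + 3²) = -61*(5 + 9) = -61*14 = -854)
v = -2419 (v = 6 - (16 + 73*33) = 6 - (16 + 2409) = 6 - 1*2425 = 6 - 2425 = -2419)
1/((v - 4*C) + 30849) = 1/((-2419 - 4*(-854)) + 30849) = 1/((-2419 + 3416) + 30849) = 1/(997 + 30849) = 1/31846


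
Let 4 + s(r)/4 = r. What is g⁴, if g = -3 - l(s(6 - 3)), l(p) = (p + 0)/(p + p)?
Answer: 2401/16 ≈ 150.06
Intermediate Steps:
s(r) = -16 + 4*r
l(p) = ½ (l(p) = p/((2*p)) = p*(1/(2*p)) = ½)
g = -7/2 (g = -3 - 1*½ = -3 - ½ = -7/2 ≈ -3.5000)
g⁴ = (-7/2)⁴ = 2401/16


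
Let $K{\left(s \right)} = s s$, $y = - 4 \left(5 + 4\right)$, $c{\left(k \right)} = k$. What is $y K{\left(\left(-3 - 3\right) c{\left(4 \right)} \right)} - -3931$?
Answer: $-16805$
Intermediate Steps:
$y = -36$ ($y = \left(-4\right) 9 = -36$)
$K{\left(s \right)} = s^{2}$
$y K{\left(\left(-3 - 3\right) c{\left(4 \right)} \right)} - -3931 = - 36 \left(\left(-3 - 3\right) 4\right)^{2} - -3931 = - 36 \left(\left(-6\right) 4\right)^{2} + 3931 = - 36 \left(-24\right)^{2} + 3931 = \left(-36\right) 576 + 3931 = -20736 + 3931 = -16805$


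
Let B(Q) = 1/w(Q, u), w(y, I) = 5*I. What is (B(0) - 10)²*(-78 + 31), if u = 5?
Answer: -2914047/625 ≈ -4662.5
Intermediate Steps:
B(Q) = 1/25 (B(Q) = 1/(5*5) = 1/25)
(B(0) - 10)²*(-78 + 31) = (1/25 - 10)²*(-78 + 31) = (-249/25)²*(-47) = (62001/625)*(-47) = -2914047/625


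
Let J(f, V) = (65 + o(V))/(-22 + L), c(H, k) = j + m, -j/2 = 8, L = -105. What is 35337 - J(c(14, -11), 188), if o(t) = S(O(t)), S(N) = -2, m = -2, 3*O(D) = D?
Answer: 4487862/127 ≈ 35338.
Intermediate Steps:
j = -16 (j = -2*8 = -16)
O(D) = D/3
c(H, k) = -18 (c(H, k) = -16 - 2 = -18)
o(t) = -2
J(f, V) = -63/127 (J(f, V) = (65 - 2)/(-22 - 105) = 63/(-127) = 63*(-1/127) = -63/127)
35337 - J(c(14, -11), 188) = 35337 - 1*(-63/127) = 35337 + 63/127 = 4487862/127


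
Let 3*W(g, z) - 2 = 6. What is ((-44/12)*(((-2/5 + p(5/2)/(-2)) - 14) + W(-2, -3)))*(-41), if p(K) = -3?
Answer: -138457/90 ≈ -1538.4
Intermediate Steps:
W(g, z) = 8/3 (W(g, z) = ⅔ + (⅓)*6 = ⅔ + 2 = 8/3)
((-44/12)*(((-2/5 + p(5/2)/(-2)) - 14) + W(-2, -3)))*(-41) = ((-44/12)*(((-2/5 - 3/(-2)) - 14) + 8/3))*(-41) = ((-44*1/12)*(((-2*⅕ - 3*(-½)) - 14) + 8/3))*(-41) = -11*(((-⅖ + 3/2) - 14) + 8/3)/3*(-41) = -11*((11/10 - 14) + 8/3)/3*(-41) = -11*(-129/10 + 8/3)/3*(-41) = -11/3*(-307/30)*(-41) = (3377/90)*(-41) = -138457/90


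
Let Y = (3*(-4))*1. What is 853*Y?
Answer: -10236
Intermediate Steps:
Y = -12 (Y = -12*1 = -12)
853*Y = 853*(-12) = -10236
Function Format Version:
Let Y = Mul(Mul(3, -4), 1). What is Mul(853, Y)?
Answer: -10236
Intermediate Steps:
Y = -12 (Y = Mul(-12, 1) = -12)
Mul(853, Y) = Mul(853, -12) = -10236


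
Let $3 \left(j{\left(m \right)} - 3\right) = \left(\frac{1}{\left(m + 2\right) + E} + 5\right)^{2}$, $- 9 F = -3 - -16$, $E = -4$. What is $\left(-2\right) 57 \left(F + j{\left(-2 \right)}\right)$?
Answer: $- \frac{24833}{24} \approx -1034.7$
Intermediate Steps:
$F = - \frac{13}{9}$ ($F = - \frac{-3 - -16}{9} = - \frac{-3 + 16}{9} = \left(- \frac{1}{9}\right) 13 = - \frac{13}{9} \approx -1.4444$)
$j{\left(m \right)} = 3 + \frac{\left(5 + \frac{1}{-2 + m}\right)^{2}}{3}$ ($j{\left(m \right)} = 3 + \frac{\left(\frac{1}{\left(m + 2\right) - 4} + 5\right)^{2}}{3} = 3 + \frac{\left(\frac{1}{\left(2 + m\right) - 4} + 5\right)^{2}}{3} = 3 + \frac{\left(\frac{1}{-2 + m} + 5\right)^{2}}{3} = 3 + \frac{\left(5 + \frac{1}{-2 + m}\right)^{2}}{3}$)
$\left(-2\right) 57 \left(F + j{\left(-2 \right)}\right) = \left(-2\right) 57 \left(- \frac{13}{9} + \left(3 + \frac{\left(-9 + 5 \left(-2\right)\right)^{2}}{3 \left(-2 - 2\right)^{2}}\right)\right) = - 114 \left(- \frac{13}{9} + \left(3 + \frac{\left(-9 - 10\right)^{2}}{3 \cdot 16}\right)\right) = - 114 \left(- \frac{13}{9} + \left(3 + \frac{1}{3} \left(-19\right)^{2} \cdot \frac{1}{16}\right)\right) = - 114 \left(- \frac{13}{9} + \left(3 + \frac{1}{3} \cdot 361 \cdot \frac{1}{16}\right)\right) = - 114 \left(- \frac{13}{9} + \left(3 + \frac{361}{48}\right)\right) = - 114 \left(- \frac{13}{9} + \frac{505}{48}\right) = \left(-114\right) \frac{1307}{144} = - \frac{24833}{24}$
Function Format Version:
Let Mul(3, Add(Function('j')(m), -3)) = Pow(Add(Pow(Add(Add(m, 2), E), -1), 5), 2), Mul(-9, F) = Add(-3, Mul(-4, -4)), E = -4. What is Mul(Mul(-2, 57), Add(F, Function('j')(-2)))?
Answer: Rational(-24833, 24) ≈ -1034.7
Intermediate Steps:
F = Rational(-13, 9) (F = Mul(Rational(-1, 9), Add(-3, Mul(-4, -4))) = Mul(Rational(-1, 9), Add(-3, 16)) = Mul(Rational(-1, 9), 13) = Rational(-13, 9) ≈ -1.4444)
Function('j')(m) = Add(3, Mul(Rational(1, 3), Pow(Add(5, Pow(Add(-2, m), -1)), 2))) (Function('j')(m) = Add(3, Mul(Rational(1, 3), Pow(Add(Pow(Add(Add(m, 2), -4), -1), 5), 2))) = Add(3, Mul(Rational(1, 3), Pow(Add(Pow(Add(Add(2, m), -4), -1), 5), 2))) = Add(3, Mul(Rational(1, 3), Pow(Add(Pow(Add(-2, m), -1), 5), 2))) = Add(3, Mul(Rational(1, 3), Pow(Add(5, Pow(Add(-2, m), -1)), 2))))
Mul(Mul(-2, 57), Add(F, Function('j')(-2))) = Mul(Mul(-2, 57), Add(Rational(-13, 9), Add(3, Mul(Rational(1, 3), Pow(Add(-9, Mul(5, -2)), 2), Pow(Add(-2, -2), -2))))) = Mul(-114, Add(Rational(-13, 9), Add(3, Mul(Rational(1, 3), Pow(Add(-9, -10), 2), Pow(-4, -2))))) = Mul(-114, Add(Rational(-13, 9), Add(3, Mul(Rational(1, 3), Pow(-19, 2), Rational(1, 16))))) = Mul(-114, Add(Rational(-13, 9), Add(3, Mul(Rational(1, 3), 361, Rational(1, 16))))) = Mul(-114, Add(Rational(-13, 9), Add(3, Rational(361, 48)))) = Mul(-114, Add(Rational(-13, 9), Rational(505, 48))) = Mul(-114, Rational(1307, 144)) = Rational(-24833, 24)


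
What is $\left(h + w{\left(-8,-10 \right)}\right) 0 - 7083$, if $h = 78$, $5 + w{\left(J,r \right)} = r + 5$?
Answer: $-7083$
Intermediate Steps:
$w{\left(J,r \right)} = r$ ($w{\left(J,r \right)} = -5 + \left(r + 5\right) = -5 + \left(5 + r\right) = r$)
$\left(h + w{\left(-8,-10 \right)}\right) 0 - 7083 = \left(78 - 10\right) 0 - 7083 = 68 \cdot 0 - 7083 = 0 - 7083 = -7083$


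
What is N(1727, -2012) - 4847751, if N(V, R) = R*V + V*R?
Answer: -11797199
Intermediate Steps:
N(V, R) = 2*R*V (N(V, R) = R*V + R*V = 2*R*V)
N(1727, -2012) - 4847751 = 2*(-2012)*1727 - 4847751 = -6949448 - 4847751 = -11797199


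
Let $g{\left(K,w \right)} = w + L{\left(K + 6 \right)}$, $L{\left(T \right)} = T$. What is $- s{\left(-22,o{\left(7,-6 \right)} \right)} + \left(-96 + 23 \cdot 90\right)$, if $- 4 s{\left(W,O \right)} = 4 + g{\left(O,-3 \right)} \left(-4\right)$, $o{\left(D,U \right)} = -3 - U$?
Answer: $1969$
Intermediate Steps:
$g{\left(K,w \right)} = 6 + K + w$ ($g{\left(K,w \right)} = w + \left(K + 6\right) = w + \left(6 + K\right) = 6 + K + w$)
$s{\left(W,O \right)} = 2 + O$ ($s{\left(W,O \right)} = - \frac{4 + \left(6 + O - 3\right) \left(-4\right)}{4} = - \frac{4 + \left(3 + O\right) \left(-4\right)}{4} = - \frac{4 - \left(12 + 4 O\right)}{4} = - \frac{-8 - 4 O}{4} = 2 + O$)
$- s{\left(-22,o{\left(7,-6 \right)} \right)} + \left(-96 + 23 \cdot 90\right) = - (2 - -3) + \left(-96 + 23 \cdot 90\right) = - (2 + \left(-3 + 6\right)) + \left(-96 + 2070\right) = - (2 + 3) + 1974 = \left(-1\right) 5 + 1974 = -5 + 1974 = 1969$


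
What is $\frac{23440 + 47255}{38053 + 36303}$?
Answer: $\frac{70695}{74356} \approx 0.95076$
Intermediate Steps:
$\frac{23440 + 47255}{38053 + 36303} = \frac{70695}{74356}$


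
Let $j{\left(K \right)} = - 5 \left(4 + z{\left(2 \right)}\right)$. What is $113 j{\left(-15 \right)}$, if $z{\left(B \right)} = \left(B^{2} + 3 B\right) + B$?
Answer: $-9040$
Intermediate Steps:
$z{\left(B \right)} = B^{2} + 4 B$
$j{\left(K \right)} = -80$ ($j{\left(K \right)} = - 5 \left(4 + 2 \left(4 + 2\right)\right) = - 5 \left(4 + 2 \cdot 6\right) = - 5 \left(4 + 12\right) = \left(-5\right) 16 = -80$)
$113 j{\left(-15 \right)} = 113 \left(-80\right) = -9040$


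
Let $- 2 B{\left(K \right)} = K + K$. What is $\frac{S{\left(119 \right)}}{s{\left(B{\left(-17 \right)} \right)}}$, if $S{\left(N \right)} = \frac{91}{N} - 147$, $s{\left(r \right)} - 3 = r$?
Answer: $- \frac{1243}{170} \approx -7.3118$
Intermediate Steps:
$B{\left(K \right)} = - K$ ($B{\left(K \right)} = - \frac{K + K}{2} = - \frac{2 K}{2} = - K$)
$s{\left(r \right)} = 3 + r$
$S{\left(N \right)} = -147 + \frac{91}{N}$
$\frac{S{\left(119 \right)}}{s{\left(B{\left(-17 \right)} \right)}} = \frac{-147 + \frac{91}{119}}{3 - -17} = \frac{-147 + 91 \cdot \frac{1}{119}}{3 + 17} = \frac{-147 + \frac{13}{17}}{20} = \left(- \frac{2486}{17}\right) \frac{1}{20} = - \frac{1243}{170}$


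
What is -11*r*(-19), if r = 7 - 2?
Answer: 1045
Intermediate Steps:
r = 5
-11*r*(-19) = -11*5*(-19) = -55*(-19) = 1045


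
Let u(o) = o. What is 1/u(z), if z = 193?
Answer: 1/193 ≈ 0.0051813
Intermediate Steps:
1/u(z) = 1/193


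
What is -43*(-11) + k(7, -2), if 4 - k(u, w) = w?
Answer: 479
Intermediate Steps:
k(u, w) = 4 - w
-43*(-11) + k(7, -2) = -43*(-11) + (4 - 1*(-2)) = 473 + (4 + 2) = 473 + 6 = 479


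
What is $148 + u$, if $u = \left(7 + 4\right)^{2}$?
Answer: $269$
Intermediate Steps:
$u = 121$ ($u = 11^{2} = 121$)
$148 + u = 148 + 121 = 269$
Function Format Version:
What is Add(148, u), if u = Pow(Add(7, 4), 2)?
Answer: 269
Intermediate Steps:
u = 121 (u = Pow(11, 2) = 121)
Add(148, u) = Add(148, 121) = 269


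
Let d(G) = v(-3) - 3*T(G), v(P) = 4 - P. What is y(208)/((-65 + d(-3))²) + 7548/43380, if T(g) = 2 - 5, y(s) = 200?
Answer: 2233229/8679615 ≈ 0.25730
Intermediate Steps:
T(g) = -3
d(G) = 16 (d(G) = (4 - 1*(-3)) - 3*(-3) = (4 + 3) + 9 = 7 + 9 = 16)
y(208)/((-65 + d(-3))²) + 7548/43380 = 200/((-65 + 16)²) + 7548/43380 = 200/((-49)²) + 7548*(1/43380) = 200/2401 + 629/3615 = 2233229/8679615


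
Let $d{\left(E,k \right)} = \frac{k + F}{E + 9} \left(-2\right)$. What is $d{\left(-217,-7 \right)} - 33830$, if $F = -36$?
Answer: $- \frac{3518363}{104} \approx -33830.0$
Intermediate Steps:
$d{\left(E,k \right)} = - \frac{2 \left(-36 + k\right)}{9 + E}$ ($d{\left(E,k \right)} = \frac{k - 36}{E + 9} \left(-2\right) = \frac{-36 + k}{9 + E} \left(-2\right) = - \frac{2 \left(-36 + k\right)}{9 + E}$)
$d{\left(-217,-7 \right)} - 33830 = \frac{2 \left(36 - -7\right)}{9 - 217} - 33830 = \frac{2 \left(36 + 7\right)}{-208} - 33830 = 2 \left(- \frac{1}{208}\right) 43 - 33830 = - \frac{43}{104} - 33830 = - \frac{3518363}{104}$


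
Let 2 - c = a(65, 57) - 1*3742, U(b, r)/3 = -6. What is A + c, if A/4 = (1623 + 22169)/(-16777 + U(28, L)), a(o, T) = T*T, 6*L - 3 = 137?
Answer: 8218357/16795 ≈ 489.33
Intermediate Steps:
L = 70/3 (L = 1/2 + (1/6)*137 = 1/2 + 137/6 = 70/3 ≈ 23.333)
U(b, r) = -18 (U(b, r) = 3*(-6) = -18)
a(o, T) = T**2
A = -95168/16795 (A = 4*((1623 + 22169)/(-16777 - 18)) = 4*(23792/(-16795)) = 4*(23792*(-1/16795)) = 4*(-23792/16795) = -95168/16795 ≈ -5.6665)
c = 495 (c = 2 - (57**2 - 1*3742) = 2 - (3249 - 3742) = 2 - 1*(-493) = 2 + 493 = 495)
A + c = -95168/16795 + 495 = 8218357/16795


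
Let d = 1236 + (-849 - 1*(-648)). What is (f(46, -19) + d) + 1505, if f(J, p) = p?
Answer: 2521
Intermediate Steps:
d = 1035 (d = 1236 + (-849 + 648) = 1236 - 201 = 1035)
(f(46, -19) + d) + 1505 = (-19 + 1035) + 1505 = 1016 + 1505 = 2521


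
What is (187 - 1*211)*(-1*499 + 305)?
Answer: 4656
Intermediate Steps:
(187 - 1*211)*(-1*499 + 305) = (187 - 211)*(-499 + 305) = -24*(-194) = 4656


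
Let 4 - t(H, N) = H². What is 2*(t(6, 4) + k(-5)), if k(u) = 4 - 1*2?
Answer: -60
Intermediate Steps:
t(H, N) = 4 - H²
k(u) = 2 (k(u) = 4 - 2 = 2)
2*(t(6, 4) + k(-5)) = 2*((4 - 1*6²) + 2) = 2*((4 - 1*36) + 2) = 2*((4 - 36) + 2) = 2*(-32 + 2) = 2*(-30) = -60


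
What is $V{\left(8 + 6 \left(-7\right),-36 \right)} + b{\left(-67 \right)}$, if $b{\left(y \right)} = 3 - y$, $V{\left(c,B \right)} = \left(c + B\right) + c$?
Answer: $-34$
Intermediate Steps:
$V{\left(c,B \right)} = B + 2 c$ ($V{\left(c,B \right)} = \left(B + c\right) + c = B + 2 c$)
$V{\left(8 + 6 \left(-7\right),-36 \right)} + b{\left(-67 \right)} = \left(-36 + 2 \left(8 + 6 \left(-7\right)\right)\right) + \left(3 - -67\right) = \left(-36 + 2 \left(8 - 42\right)\right) + \left(3 + 67\right) = \left(-36 + 2 \left(-34\right)\right) + 70 = \left(-36 - 68\right) + 70 = -104 + 70 = -34$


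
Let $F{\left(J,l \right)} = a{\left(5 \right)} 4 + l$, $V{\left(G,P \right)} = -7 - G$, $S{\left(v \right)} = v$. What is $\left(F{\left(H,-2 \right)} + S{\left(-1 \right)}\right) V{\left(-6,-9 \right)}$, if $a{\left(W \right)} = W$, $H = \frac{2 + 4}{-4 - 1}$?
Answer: $-17$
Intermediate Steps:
$H = - \frac{6}{5}$ ($H = \frac{6}{-5} = 6 \left(- \frac{1}{5}\right) = - \frac{6}{5} \approx -1.2$)
$F{\left(J,l \right)} = 20 + l$ ($F{\left(J,l \right)} = 5 \cdot 4 + l = 20 + l$)
$\left(F{\left(H,-2 \right)} + S{\left(-1 \right)}\right) V{\left(-6,-9 \right)} = \left(\left(20 - 2\right) - 1\right) \left(-7 - -6\right) = \left(18 - 1\right) \left(-7 + 6\right) = 17 \left(-1\right) = -17$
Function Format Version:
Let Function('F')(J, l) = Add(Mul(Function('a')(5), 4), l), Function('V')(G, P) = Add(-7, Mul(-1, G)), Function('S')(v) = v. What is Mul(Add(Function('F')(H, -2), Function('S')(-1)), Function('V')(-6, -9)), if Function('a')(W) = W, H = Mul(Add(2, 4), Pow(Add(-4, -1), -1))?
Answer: -17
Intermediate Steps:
H = Rational(-6, 5) (H = Mul(6, Pow(-5, -1)) = Mul(6, Rational(-1, 5)) = Rational(-6, 5) ≈ -1.2000)
Function('F')(J, l) = Add(20, l) (Function('F')(J, l) = Add(Mul(5, 4), l) = Add(20, l))
Mul(Add(Function('F')(H, -2), Function('S')(-1)), Function('V')(-6, -9)) = Mul(Add(Add(20, -2), -1), Add(-7, Mul(-1, -6))) = Mul(Add(18, -1), Add(-7, 6)) = Mul(17, -1) = -17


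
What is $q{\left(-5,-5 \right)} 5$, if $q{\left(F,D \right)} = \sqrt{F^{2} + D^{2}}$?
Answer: $25 \sqrt{2} \approx 35.355$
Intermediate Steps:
$q{\left(F,D \right)} = \sqrt{D^{2} + F^{2}}$
$q{\left(-5,-5 \right)} 5 = \sqrt{\left(-5\right)^{2} + \left(-5\right)^{2}} \cdot 5 = \sqrt{25 + 25} \cdot 5 = \sqrt{50} \cdot 5 = 5 \sqrt{2} \cdot 5 = 25 \sqrt{2}$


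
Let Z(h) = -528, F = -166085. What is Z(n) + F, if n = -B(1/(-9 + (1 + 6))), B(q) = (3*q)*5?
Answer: -166613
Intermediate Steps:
B(q) = 15*q
n = 15/2 (n = -15/(-9 + (1 + 6)) = -15/(-9 + 7) = -15/(-2) = -15*(-1)/2 = -1*(-15/2) = 15/2 ≈ 7.5000)
Z(n) + F = -528 - 166085 = -166613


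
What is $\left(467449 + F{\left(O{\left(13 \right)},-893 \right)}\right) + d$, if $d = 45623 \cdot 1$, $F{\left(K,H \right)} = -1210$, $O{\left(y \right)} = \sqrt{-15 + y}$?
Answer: $511862$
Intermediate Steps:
$d = 45623$
$\left(467449 + F{\left(O{\left(13 \right)},-893 \right)}\right) + d = \left(467449 - 1210\right) + 45623 = 466239 + 45623 = 511862$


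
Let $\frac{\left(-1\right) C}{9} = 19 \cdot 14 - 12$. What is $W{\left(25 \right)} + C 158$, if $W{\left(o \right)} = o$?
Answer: $-361163$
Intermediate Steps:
$C = -2286$ ($C = - 9 \left(19 \cdot 14 - 12\right) = - 9 \left(266 - 12\right) = \left(-9\right) 254 = -2286$)
$W{\left(25 \right)} + C 158 = 25 - 361188 = -361163$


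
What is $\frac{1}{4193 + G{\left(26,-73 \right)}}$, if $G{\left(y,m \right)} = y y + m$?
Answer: $\frac{1}{4796} \approx 0.00020851$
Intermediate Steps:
$G{\left(y,m \right)} = m + y^{2}$ ($G{\left(y,m \right)} = y^{2} + m = m + y^{2}$)
$\frac{1}{4193 + G{\left(26,-73 \right)}} = \frac{1}{4193 - \left(73 - 26^{2}\right)} = \frac{1}{4193 + \left(-73 + 676\right)} = \frac{1}{4193 + 603} = \frac{1}{4796}$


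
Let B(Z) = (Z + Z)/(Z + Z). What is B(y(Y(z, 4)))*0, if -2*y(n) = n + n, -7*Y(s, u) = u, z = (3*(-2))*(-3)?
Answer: 0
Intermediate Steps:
z = 18 (z = -6*(-3) = 18)
Y(s, u) = -u/7
y(n) = -n (y(n) = -(n + n)/2 = -n)
B(Z) = 1 (B(Z) = (2*Z)/((2*Z)) = (2*Z)*(1/(2*Z)) = 1)
B(y(Y(z, 4)))*0 = 1*0 = 0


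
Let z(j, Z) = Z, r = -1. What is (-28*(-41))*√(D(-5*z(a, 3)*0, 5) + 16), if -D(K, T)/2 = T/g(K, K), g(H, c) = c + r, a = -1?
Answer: 1148*√26 ≈ 5853.7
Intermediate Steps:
g(H, c) = -1 + c (g(H, c) = c - 1 = -1 + c)
D(K, T) = -2*T/(-1 + K)
(-28*(-41))*√(D(-5*z(a, 3)*0, 5) + 16) = (-28*(-41))*√(-2*5/(-1 - 5*3*0) + 16) = 1148*√(-2*5/(-1 - 15*0) + 16) = 1148*√(-2*5/(-1 + 0) + 16) = 1148*√(-2*5/(-1) + 16) = 1148*√(-2*5*(-1) + 16) = 1148*√(10 + 16) = 1148*√26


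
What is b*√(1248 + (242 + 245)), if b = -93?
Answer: -93*√1735 ≈ -3873.8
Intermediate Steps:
b*√(1248 + (242 + 245)) = -93*√(1248 + (242 + 245)) = -93*√(1248 + 487) = -93*√1735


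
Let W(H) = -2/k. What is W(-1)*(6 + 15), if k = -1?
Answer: 42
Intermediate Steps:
W(H) = 2 (W(H) = -2/(-1) = -2*(-1) = 2)
W(-1)*(6 + 15) = 2*(6 + 15) = 2*21 = 42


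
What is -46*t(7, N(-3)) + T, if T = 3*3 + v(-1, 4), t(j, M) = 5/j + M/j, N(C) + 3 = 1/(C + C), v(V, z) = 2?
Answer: -22/21 ≈ -1.0476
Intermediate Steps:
N(C) = -3 + 1/(2*C) (N(C) = -3 + 1/(C + C) = -3 + 1/(2*C))
T = 11 (T = 3*3 + 2 = 9 + 2 = 11)
-46*t(7, N(-3)) + T = -46*(5 + (-3 + (½)/(-3)))/7 + 11 = -46*(5 + (-3 + (½)*(-⅓)))/7 + 11 = -46*(5 + (-3 - ⅙))/7 + 11 = -46*(5 - 19/6)/7 + 11 = -46*11/(7*6) + 11 = -46*11/42 + 11 = -253/21 + 11 = -22/21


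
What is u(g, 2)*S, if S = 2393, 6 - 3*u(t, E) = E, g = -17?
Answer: 9572/3 ≈ 3190.7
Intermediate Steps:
u(t, E) = 2 - E/3
u(g, 2)*S = (2 - ⅓*2)*2393 = (2 - ⅔)*2393 = (4/3)*2393 = 9572/3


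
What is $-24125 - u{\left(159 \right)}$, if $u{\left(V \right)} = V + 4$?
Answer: $-24288$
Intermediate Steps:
$u{\left(V \right)} = 4 + V$
$-24125 - u{\left(159 \right)} = -24125 - \left(4 + 159\right) = -24125 - 163 = -24288$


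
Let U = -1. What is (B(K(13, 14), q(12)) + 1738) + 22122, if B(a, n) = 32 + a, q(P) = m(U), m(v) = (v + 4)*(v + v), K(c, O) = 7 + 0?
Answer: 23899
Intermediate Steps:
K(c, O) = 7
m(v) = 2*v*(4 + v) (m(v) = (4 + v)*(2*v) = 2*v*(4 + v))
q(P) = -6 (q(P) = 2*(-1)*(4 - 1) = 2*(-1)*3 = -6)
(B(K(13, 14), q(12)) + 1738) + 22122 = ((32 + 7) + 1738) + 22122 = (39 + 1738) + 22122 = 1777 + 22122 = 23899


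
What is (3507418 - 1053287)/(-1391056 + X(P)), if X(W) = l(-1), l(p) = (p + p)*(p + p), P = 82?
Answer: -2454131/1391052 ≈ -1.7642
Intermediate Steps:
l(p) = 4*p**2 (l(p) = (2*p)*(2*p) = 4*p**2)
X(W) = 4 (X(W) = 4*(-1)**2 = 4*1 = 4)
(3507418 - 1053287)/(-1391056 + X(P)) = (3507418 - 1053287)/(-1391056 + 4) = 2454131/(-1391052) = 2454131*(-1/1391052) = -2454131/1391052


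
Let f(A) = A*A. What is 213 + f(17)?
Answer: 502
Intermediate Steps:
f(A) = A**2
213 + f(17) = 213 + 17**2 = 213 + 289 = 502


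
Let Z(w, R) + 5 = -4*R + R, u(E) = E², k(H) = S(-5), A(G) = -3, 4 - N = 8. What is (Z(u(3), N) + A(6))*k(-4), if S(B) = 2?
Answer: 8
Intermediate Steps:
N = -4 (N = 4 - 1*8 = 4 - 8 = -4)
k(H) = 2
Z(w, R) = -5 - 3*R (Z(w, R) = -5 + (-4*R + R) = -5 - 3*R)
(Z(u(3), N) + A(6))*k(-4) = ((-5 - 3*(-4)) - 3)*2 = ((-5 + 12) - 3)*2 = (7 - 3)*2 = 4*2 = 8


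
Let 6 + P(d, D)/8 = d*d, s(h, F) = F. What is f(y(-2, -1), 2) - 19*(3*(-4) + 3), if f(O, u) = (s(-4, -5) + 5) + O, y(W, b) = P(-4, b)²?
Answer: 6571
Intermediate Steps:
P(d, D) = -48 + 8*d² (P(d, D) = -48 + 8*(d*d) = -48 + 8*d²)
y(W, b) = 6400 (y(W, b) = (-48 + 8*(-4)²)² = (-48 + 8*16)² = (-48 + 128)² = 80² = 6400)
f(O, u) = O (f(O, u) = (-5 + 5) + O = 0 + O = O)
f(y(-2, -1), 2) - 19*(3*(-4) + 3) = 6400 - 19*(3*(-4) + 3) = 6400 - 19*(-12 + 3) = 6400 - 19*(-9) = 6400 + 171 = 6571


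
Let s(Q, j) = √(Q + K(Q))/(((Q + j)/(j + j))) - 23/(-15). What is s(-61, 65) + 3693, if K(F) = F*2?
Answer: 55418/15 + 65*I*√183/2 ≈ 3694.5 + 439.65*I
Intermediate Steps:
K(F) = 2*F
s(Q, j) = 23/15 + 2*j*√3*√Q/(Q + j) (s(Q, j) = √(Q + 2*Q)/(((Q + j)/(j + j))) - 23/(-15) = √(3*Q)/(((Q + j)/((2*j)))) - 23*(-1/15) = (√3*√Q)/(((Q + j)*(1/(2*j)))) + 23/15 = (√3*√Q)/(((Q + j)/(2*j))) + 23/15 = (√3*√Q)*(2*j/(Q + j)) + 23/15 = 2*j*√3*√Q/(Q + j) + 23/15 = 23/15 + 2*j*√3*√Q/(Q + j))
s(-61, 65) + 3693 = (23*(-61) + 23*65 + 30*65*√3*√(-61))/(15*(-61 + 65)) + 3693 = (1/15)*(-1403 + 1495 + 30*65*√3*(I*√61))/4 + 3693 = (1/15)*(¼)*(-1403 + 1495 + 1950*I*√183) + 3693 = (1/15)*(¼)*(92 + 1950*I*√183) + 3693 = (23/15 + 65*I*√183/2) + 3693 = 55418/15 + 65*I*√183/2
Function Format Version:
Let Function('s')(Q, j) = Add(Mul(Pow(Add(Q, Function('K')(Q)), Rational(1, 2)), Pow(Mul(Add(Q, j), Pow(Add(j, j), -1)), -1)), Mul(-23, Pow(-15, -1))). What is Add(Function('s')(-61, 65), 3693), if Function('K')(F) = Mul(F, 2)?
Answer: Add(Rational(55418, 15), Mul(Rational(65, 2), I, Pow(183, Rational(1, 2)))) ≈ Add(3694.5, Mul(439.65, I))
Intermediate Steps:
Function('K')(F) = Mul(2, F)
Function('s')(Q, j) = Add(Rational(23, 15), Mul(2, j, Pow(3, Rational(1, 2)), Pow(Q, Rational(1, 2)), Pow(Add(Q, j), -1))) (Function('s')(Q, j) = Add(Mul(Pow(Add(Q, Mul(2, Q)), Rational(1, 2)), Pow(Mul(Add(Q, j), Pow(Add(j, j), -1)), -1)), Mul(-23, Pow(-15, -1))) = Add(Mul(Pow(Mul(3, Q), Rational(1, 2)), Pow(Mul(Add(Q, j), Pow(Mul(2, j), -1)), -1)), Mul(-23, Rational(-1, 15))) = Add(Mul(Mul(Pow(3, Rational(1, 2)), Pow(Q, Rational(1, 2))), Pow(Mul(Add(Q, j), Mul(Rational(1, 2), Pow(j, -1))), -1)), Rational(23, 15)) = Add(Mul(Mul(Pow(3, Rational(1, 2)), Pow(Q, Rational(1, 2))), Pow(Mul(Rational(1, 2), Pow(j, -1), Add(Q, j)), -1)), Rational(23, 15)) = Add(Mul(Mul(Pow(3, Rational(1, 2)), Pow(Q, Rational(1, 2))), Mul(2, j, Pow(Add(Q, j), -1))), Rational(23, 15)) = Add(Mul(2, j, Pow(3, Rational(1, 2)), Pow(Q, Rational(1, 2)), Pow(Add(Q, j), -1)), Rational(23, 15)) = Add(Rational(23, 15), Mul(2, j, Pow(3, Rational(1, 2)), Pow(Q, Rational(1, 2)), Pow(Add(Q, j), -1))))
Add(Function('s')(-61, 65), 3693) = Add(Mul(Rational(1, 15), Pow(Add(-61, 65), -1), Add(Mul(23, -61), Mul(23, 65), Mul(30, 65, Pow(3, Rational(1, 2)), Pow(-61, Rational(1, 2))))), 3693) = Add(Mul(Rational(1, 15), Pow(4, -1), Add(-1403, 1495, Mul(30, 65, Pow(3, Rational(1, 2)), Mul(I, Pow(61, Rational(1, 2)))))), 3693) = Add(Mul(Rational(1, 15), Rational(1, 4), Add(-1403, 1495, Mul(1950, I, Pow(183, Rational(1, 2))))), 3693) = Add(Mul(Rational(1, 15), Rational(1, 4), Add(92, Mul(1950, I, Pow(183, Rational(1, 2))))), 3693) = Add(Add(Rational(23, 15), Mul(Rational(65, 2), I, Pow(183, Rational(1, 2)))), 3693) = Add(Rational(55418, 15), Mul(Rational(65, 2), I, Pow(183, Rational(1, 2))))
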